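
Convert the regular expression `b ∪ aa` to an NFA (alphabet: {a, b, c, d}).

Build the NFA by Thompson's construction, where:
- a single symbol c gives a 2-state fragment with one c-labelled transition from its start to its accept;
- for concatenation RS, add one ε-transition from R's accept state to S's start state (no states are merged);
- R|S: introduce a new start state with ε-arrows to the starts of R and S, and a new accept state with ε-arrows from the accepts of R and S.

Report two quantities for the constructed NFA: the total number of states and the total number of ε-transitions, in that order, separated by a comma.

8, 5

Building bottom-up:
Each of the 3 symbol leaves contributes 2 states and 0 ε-transitions.
  aa = 4 states, 1 ε-transition
  b ∪ aa = 8 states, 5 ε-transitions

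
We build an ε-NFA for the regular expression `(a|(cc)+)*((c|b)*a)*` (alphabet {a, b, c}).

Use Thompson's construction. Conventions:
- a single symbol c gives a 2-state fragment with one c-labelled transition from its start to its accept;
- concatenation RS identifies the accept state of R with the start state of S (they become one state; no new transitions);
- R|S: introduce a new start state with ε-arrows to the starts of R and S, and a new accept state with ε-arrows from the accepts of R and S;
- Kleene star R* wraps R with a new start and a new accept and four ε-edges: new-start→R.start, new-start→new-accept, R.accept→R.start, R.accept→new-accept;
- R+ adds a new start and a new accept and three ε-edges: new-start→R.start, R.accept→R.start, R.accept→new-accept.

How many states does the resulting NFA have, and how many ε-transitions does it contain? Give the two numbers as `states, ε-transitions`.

By structural recursion:
Each of the 6 symbol leaves contributes 2 states and 0 ε-transitions.
  cc → 3 states, 0 ε-transitions
  (cc)+ → 5 states, 3 ε-transitions
  a|(cc)+ → 9 states, 7 ε-transitions
  (a|(cc)+)* → 11 states, 11 ε-transitions
  c|b → 6 states, 4 ε-transitions
  (c|b)* → 8 states, 8 ε-transitions
  (c|b)*a → 9 states, 8 ε-transitions
  ((c|b)*a)* → 11 states, 12 ε-transitions
  (a|(cc)+)*((c|b)*a)* → 21 states, 23 ε-transitions

21, 23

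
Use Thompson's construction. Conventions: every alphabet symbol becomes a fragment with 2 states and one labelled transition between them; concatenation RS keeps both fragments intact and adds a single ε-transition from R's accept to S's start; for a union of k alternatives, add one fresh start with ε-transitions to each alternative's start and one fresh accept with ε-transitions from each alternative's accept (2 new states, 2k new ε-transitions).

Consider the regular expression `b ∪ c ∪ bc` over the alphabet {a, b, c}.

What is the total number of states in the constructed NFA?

10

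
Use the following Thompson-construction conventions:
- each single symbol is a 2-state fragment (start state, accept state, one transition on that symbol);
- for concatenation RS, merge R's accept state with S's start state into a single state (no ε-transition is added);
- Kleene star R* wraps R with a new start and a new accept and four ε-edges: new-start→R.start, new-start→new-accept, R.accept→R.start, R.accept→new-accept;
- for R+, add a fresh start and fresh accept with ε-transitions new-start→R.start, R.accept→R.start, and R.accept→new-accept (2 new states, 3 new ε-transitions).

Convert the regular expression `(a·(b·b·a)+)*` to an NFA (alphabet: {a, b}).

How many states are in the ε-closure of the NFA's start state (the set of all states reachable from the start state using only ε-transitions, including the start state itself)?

3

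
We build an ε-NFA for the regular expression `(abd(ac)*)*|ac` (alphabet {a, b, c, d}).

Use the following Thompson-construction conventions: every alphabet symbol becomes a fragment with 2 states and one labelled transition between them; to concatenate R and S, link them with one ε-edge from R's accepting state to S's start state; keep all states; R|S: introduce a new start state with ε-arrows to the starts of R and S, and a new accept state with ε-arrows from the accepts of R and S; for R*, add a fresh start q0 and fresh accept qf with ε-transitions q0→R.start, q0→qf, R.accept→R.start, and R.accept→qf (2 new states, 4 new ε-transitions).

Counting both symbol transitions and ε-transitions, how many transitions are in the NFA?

24

By structural recursion:
Each of the 7 symbol leaves contributes 1 transition (1 symbol, 0 ε).
  ac : 3 transitions (2 symbol, 1 ε)
  (ac)* : 7 transitions (2 symbol, 5 ε)
  abd(ac)* : 13 transitions (5 symbol, 8 ε)
  (abd(ac)*)* : 17 transitions (5 symbol, 12 ε)
  ac : 3 transitions (2 symbol, 1 ε)
  (abd(ac)*)*|ac : 24 transitions (7 symbol, 17 ε)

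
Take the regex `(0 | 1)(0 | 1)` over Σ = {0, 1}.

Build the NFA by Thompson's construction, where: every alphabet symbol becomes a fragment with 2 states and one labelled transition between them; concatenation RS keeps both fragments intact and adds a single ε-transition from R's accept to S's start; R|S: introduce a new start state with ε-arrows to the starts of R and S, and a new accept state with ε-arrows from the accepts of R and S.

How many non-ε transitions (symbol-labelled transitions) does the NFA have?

Building bottom-up:
Each of the 4 symbol leaves contributes exactly 1 symbol transition.
  0 | 1 : 2 symbol transitions
  0 | 1 : 2 symbol transitions
  (0 | 1)(0 | 1) : 4 symbol transitions

4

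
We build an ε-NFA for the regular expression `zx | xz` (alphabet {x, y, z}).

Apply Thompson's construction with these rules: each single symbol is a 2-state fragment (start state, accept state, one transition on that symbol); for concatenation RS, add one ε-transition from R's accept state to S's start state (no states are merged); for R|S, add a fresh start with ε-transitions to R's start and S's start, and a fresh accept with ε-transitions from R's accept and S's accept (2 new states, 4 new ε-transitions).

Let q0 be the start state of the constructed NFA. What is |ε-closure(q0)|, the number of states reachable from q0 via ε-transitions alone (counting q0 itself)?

Let C(F) = |ε-closure(F.start)| within fragment F, and note whether F accepts ε. Symbol fragments have C = 1 and do not accept ε. Then:
  zx → |ε-closure| equals the left operand's closure size = 1 (its accept is not ε-reachable, so the closure stops there)
  xz → |ε-closure| equals the left operand's closure size = 1 (its accept is not ε-reachable, so the closure stops there)
  zx | xz → new start ε-reaches every alternative's start; none of them accept ε, so the new accept is not reached: |ε-closure| = 1 + 1 + 1 = 3

3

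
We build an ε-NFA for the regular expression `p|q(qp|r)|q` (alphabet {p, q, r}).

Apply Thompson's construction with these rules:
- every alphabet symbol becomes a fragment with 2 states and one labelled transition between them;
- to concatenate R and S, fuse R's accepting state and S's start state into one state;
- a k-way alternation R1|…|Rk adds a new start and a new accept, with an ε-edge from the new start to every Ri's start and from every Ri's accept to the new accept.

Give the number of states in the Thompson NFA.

Recursing over subexpressions:
Each of the 6 symbol leaves contributes a 2-state fragment.
  qp = 3 states
  qp|r = 7 states
  q(qp|r) = 8 states
  p|q(qp|r)|q = 14 states

14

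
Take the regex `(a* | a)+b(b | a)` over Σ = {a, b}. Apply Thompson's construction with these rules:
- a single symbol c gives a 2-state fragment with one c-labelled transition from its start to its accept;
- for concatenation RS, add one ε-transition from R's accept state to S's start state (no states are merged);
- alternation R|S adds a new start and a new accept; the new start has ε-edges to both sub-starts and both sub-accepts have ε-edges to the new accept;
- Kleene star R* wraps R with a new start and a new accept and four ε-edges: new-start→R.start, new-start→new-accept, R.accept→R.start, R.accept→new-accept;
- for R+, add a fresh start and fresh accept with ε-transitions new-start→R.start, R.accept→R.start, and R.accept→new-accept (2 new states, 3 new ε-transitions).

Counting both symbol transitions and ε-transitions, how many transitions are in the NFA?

22

Building bottom-up:
Each of the 5 symbol leaves contributes 1 transition (1 symbol, 0 ε).
  a* — 5 transitions (1 symbol, 4 ε)
  a* | a — 10 transitions (2 symbol, 8 ε)
  (a* | a)+ — 13 transitions (2 symbol, 11 ε)
  b | a — 6 transitions (2 symbol, 4 ε)
  (a* | a)+b(b | a) — 22 transitions (5 symbol, 17 ε)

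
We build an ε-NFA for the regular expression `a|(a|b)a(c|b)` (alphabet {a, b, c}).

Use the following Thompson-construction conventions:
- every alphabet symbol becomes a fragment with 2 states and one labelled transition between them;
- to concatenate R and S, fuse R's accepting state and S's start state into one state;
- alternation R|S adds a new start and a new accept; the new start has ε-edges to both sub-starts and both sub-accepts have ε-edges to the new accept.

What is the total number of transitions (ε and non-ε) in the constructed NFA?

Per subexpression:
Each of the 6 symbol leaves contributes 1 transition (1 symbol, 0 ε).
  a|b → 6 transitions (2 symbol, 4 ε)
  c|b → 6 transitions (2 symbol, 4 ε)
  (a|b)a(c|b) → 13 transitions (5 symbol, 8 ε)
  a|(a|b)a(c|b) → 18 transitions (6 symbol, 12 ε)

18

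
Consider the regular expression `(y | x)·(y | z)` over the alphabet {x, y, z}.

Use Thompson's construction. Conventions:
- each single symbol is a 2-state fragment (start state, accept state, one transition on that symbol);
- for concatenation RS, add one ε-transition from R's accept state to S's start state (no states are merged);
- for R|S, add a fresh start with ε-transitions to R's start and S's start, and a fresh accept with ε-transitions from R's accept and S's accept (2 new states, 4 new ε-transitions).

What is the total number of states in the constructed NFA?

By structural recursion:
Each of the 4 symbol leaves contributes a 2-state fragment.
  y | x : 6 states
  y | z : 6 states
  (y | x)·(y | z) : 12 states

12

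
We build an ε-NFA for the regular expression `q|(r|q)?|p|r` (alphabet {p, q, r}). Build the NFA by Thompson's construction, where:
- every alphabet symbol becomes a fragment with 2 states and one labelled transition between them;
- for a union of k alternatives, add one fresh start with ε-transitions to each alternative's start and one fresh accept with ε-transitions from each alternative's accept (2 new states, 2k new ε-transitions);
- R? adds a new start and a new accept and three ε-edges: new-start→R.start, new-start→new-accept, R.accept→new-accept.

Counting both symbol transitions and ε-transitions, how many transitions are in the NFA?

Per subexpression:
Each of the 5 symbol leaves contributes 1 transition (1 symbol, 0 ε).
  r|q = 6 transitions (2 symbol, 4 ε)
  (r|q)? = 9 transitions (2 symbol, 7 ε)
  q|(r|q)?|p|r = 20 transitions (5 symbol, 15 ε)

20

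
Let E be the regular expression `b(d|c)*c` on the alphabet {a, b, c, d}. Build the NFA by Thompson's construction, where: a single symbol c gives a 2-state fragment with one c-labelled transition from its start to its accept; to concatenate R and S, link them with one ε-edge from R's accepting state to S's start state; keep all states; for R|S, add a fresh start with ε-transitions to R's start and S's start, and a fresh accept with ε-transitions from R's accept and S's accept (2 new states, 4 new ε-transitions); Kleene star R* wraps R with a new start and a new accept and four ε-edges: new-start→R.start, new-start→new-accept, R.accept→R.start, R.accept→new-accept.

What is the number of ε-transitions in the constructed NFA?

Building bottom-up:
Each of the 4 symbol leaves contributes 0 ε-transitions.
  d|c → 4 ε-transitions
  (d|c)* → 8 ε-transitions
  b(d|c)*c → 10 ε-transitions

10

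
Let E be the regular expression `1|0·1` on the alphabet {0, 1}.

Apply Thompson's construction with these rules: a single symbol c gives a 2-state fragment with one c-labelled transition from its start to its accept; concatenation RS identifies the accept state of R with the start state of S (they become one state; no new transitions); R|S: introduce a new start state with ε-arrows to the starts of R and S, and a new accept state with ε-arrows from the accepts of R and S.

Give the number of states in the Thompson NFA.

Per subexpression:
Each of the 3 symbol leaves contributes a 2-state fragment.
  0·1 → 3 states
  1|0·1 → 7 states

7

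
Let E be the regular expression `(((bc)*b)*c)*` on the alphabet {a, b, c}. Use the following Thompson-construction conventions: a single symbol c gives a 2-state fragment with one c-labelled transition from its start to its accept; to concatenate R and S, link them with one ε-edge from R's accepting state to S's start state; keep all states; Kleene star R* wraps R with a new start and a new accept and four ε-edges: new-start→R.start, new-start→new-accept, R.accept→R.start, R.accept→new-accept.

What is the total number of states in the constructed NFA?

14

By structural recursion:
Each of the 4 symbol leaves contributes a 2-state fragment.
  bc = 4 states
  (bc)* = 6 states
  (bc)*b = 8 states
  ((bc)*b)* = 10 states
  ((bc)*b)*c = 12 states
  (((bc)*b)*c)* = 14 states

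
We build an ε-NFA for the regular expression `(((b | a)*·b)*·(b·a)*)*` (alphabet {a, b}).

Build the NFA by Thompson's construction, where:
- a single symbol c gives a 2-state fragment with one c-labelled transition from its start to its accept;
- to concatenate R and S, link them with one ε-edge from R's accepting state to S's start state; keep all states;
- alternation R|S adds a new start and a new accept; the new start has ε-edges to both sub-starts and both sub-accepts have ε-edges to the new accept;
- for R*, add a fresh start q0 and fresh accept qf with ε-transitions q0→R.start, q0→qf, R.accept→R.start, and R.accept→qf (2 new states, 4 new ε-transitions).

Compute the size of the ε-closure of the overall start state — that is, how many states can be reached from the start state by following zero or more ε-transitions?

Let C(F) = |ε-closure(F.start)| within fragment F, and note whether F accepts ε. Symbol fragments have C = 1 and do not accept ε. Then:
  b | a → new start ε-reaches every alternative's start; none of them accept ε, so the new accept is not reached: |ε-closure| = 1 + 1 + 1 = 3
  (b | a)* → |ε-closure| = 1 (new start) + 3 (body) + 1 (new accept) = 5
  (b | a)*·b → |ε-closure| = 5 + 1 = 6 (closure spills across the concat boundary because the left factor accepts ε)
  ((b | a)*·b)* → |ε-closure| = 1 (new start) + 6 (body) + 1 (new accept) = 8
  b·a → |ε-closure| equals the left operand's closure size = 1 (its accept is not ε-reachable, so the closure stops there)
  (b·a)* → |ε-closure| = 1 (new start) + 1 (body) + 1 (new accept) = 3
  ((b | a)*·b)*·(b·a)* → |ε-closure| = 8 + 3 = 11 (closure spills across the concat boundary because the left factor accepts ε)
  (((b | a)*·b)*·(b·a)*)* → |ε-closure| = 1 (new start) + 11 (body) + 1 (new accept) = 13

13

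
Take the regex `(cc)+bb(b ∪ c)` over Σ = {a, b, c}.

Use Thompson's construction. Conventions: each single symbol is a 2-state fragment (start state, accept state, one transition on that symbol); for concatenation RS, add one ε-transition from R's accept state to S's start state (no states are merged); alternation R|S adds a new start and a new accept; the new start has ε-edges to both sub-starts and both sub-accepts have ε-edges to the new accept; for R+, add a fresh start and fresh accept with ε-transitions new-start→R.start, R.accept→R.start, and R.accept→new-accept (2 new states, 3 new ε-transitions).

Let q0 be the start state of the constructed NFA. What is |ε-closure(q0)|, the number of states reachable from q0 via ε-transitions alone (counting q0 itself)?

Let C(F) = |ε-closure(F.start)| within fragment F, and note whether F accepts ε. Symbol fragments have C = 1 and do not accept ε. Then:
  cc — |closure| equals the left operand's closure size = 1 (its accept is not ε-reachable, so the closure stops there)
  (cc)+ — |closure| = 1 + 1 = 2 (the body doesn't accept ε, so the new accept is not reached)
  b ∪ c — new start ε-reaches every alternative's start; none of them accept ε, so the new accept is not reached: |closure| = 1 + 1 + 1 = 3
  (cc)+bb(b ∪ c) — |closure| equals the left operand's closure size = 2 (its accept is not ε-reachable, so the closure stops there)

2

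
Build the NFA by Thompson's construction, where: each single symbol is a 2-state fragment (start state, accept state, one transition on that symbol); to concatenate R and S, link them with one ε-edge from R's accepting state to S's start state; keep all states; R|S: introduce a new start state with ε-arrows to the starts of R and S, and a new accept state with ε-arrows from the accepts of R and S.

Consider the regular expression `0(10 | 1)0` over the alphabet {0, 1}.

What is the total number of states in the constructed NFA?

12

Building bottom-up:
Each of the 5 symbol leaves contributes a 2-state fragment.
  10 → 4 states
  10 | 1 → 8 states
  0(10 | 1)0 → 12 states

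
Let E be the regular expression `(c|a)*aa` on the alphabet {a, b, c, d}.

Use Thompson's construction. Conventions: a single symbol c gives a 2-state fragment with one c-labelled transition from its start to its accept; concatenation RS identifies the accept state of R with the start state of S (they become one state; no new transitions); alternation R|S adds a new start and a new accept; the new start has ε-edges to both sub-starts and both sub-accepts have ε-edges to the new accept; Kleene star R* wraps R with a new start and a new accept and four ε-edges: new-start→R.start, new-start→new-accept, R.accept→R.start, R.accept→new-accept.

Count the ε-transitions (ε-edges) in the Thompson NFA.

8

Bottom-up over the parse tree:
Each of the 4 symbol leaves contributes 0 ε-transitions.
  c|a : 4 ε-transitions
  (c|a)* : 8 ε-transitions
  (c|a)*aa : 8 ε-transitions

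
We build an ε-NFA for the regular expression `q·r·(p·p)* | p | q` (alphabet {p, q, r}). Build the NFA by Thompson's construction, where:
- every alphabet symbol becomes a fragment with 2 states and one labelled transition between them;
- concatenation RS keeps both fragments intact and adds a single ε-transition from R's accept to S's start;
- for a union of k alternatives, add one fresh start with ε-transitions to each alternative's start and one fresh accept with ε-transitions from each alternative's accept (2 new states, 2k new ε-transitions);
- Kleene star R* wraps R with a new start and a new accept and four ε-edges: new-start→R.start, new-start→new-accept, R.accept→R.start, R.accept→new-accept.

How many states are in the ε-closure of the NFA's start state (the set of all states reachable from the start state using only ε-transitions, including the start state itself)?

4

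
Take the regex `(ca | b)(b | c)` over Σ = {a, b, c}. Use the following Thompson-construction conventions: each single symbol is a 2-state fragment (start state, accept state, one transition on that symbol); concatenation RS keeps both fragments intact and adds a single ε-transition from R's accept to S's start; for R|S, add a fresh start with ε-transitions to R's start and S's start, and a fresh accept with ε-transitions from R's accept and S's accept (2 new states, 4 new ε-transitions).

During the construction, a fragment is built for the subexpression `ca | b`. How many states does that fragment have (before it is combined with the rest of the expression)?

Fragment for `ca | b`:
Each of the 3 symbol leaves contributes a 2-state fragment.
  ca — 4 states
  ca | b — 8 states

8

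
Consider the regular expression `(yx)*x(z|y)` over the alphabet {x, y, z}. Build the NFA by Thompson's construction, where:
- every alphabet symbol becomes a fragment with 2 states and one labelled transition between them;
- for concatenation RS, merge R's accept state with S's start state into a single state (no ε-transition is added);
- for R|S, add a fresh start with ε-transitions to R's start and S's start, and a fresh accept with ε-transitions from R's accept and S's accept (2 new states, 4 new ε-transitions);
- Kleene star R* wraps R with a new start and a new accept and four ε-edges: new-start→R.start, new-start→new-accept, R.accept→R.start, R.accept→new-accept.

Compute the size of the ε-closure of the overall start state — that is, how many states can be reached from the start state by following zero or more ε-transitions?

3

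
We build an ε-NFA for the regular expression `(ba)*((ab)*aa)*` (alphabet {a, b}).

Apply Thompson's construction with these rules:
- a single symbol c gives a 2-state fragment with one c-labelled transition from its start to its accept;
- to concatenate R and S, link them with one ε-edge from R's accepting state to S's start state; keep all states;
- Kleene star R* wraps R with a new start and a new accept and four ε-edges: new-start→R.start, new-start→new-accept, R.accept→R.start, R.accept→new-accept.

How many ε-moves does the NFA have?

17

Recursing over subexpressions:
Each of the 6 symbol leaves contributes 0 ε-transitions.
  ba = 1 ε-transition
  (ba)* = 5 ε-transitions
  ab = 1 ε-transition
  (ab)* = 5 ε-transitions
  (ab)*aa = 7 ε-transitions
  ((ab)*aa)* = 11 ε-transitions
  (ba)*((ab)*aa)* = 17 ε-transitions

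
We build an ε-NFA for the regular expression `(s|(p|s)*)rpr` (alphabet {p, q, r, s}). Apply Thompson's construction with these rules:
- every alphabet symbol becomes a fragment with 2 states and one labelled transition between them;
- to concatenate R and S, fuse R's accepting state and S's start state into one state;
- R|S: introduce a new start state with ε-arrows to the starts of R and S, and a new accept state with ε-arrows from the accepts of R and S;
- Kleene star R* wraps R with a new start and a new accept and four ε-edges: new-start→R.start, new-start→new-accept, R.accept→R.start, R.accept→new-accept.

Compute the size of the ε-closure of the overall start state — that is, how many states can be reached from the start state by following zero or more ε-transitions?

8

Compute the ε-closure size of each fragment's start state recursively; a symbol fragment's start has no outgoing ε-edge, so its closure is just itself (size 1).
  p|s : new start ε-reaches every alternative's start; none of them accept ε, so the new accept is not reached: C = 1 + 1 + 1 = 3
  (p|s)* : the star's fresh start ε-reaches both the body's start and the fresh accept: C = 2 + 3 = 5
  s|(p|s)* : new start ε-reaches every alternative's start; at least one alternative accepts ε, so the union's new accept is reached too: C = 1 + 1 + 5 + 1 = 8
  (s|(p|s)*)rpr : C = 8 + (1−1) = 8 (closure spills across the concat boundary because the left factor accepts ε)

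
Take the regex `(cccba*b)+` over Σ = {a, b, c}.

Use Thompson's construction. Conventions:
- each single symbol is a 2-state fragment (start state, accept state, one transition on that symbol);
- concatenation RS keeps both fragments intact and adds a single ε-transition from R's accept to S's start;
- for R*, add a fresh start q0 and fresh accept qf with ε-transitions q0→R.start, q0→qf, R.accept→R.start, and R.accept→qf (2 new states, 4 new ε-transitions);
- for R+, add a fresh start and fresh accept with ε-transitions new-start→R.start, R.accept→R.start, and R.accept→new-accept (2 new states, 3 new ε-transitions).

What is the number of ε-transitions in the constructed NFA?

12

Building bottom-up:
Each of the 6 symbol leaves contributes 0 ε-transitions.
  a* = 4 ε-transitions
  cccba*b = 9 ε-transitions
  (cccba*b)+ = 12 ε-transitions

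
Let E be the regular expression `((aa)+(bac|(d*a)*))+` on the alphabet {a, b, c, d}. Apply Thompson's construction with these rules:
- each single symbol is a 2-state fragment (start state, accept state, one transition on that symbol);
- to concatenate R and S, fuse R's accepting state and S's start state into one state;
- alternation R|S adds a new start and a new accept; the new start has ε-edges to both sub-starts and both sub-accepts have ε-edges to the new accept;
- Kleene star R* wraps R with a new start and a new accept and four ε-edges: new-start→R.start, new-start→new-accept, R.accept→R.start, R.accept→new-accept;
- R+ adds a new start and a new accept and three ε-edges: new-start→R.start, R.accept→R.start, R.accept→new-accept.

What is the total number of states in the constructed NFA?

19

Bottom-up over the parse tree:
Each of the 7 symbol leaves contributes a 2-state fragment.
  aa — 3 states
  (aa)+ — 5 states
  bac — 4 states
  d* — 4 states
  d*a — 5 states
  (d*a)* — 7 states
  bac|(d*a)* — 13 states
  (aa)+(bac|(d*a)*) — 17 states
  ((aa)+(bac|(d*a)*))+ — 19 states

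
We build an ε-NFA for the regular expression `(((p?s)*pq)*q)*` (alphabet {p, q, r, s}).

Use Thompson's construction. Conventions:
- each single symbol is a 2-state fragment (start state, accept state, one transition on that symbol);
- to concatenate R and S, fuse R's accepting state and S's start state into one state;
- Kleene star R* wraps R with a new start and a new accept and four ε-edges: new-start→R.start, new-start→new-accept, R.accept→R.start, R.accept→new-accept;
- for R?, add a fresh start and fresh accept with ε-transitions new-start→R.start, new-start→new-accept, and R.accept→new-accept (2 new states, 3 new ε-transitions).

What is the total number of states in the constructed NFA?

By structural recursion:
Each of the 5 symbol leaves contributes a 2-state fragment.
  p? : 4 states
  p?s : 5 states
  (p?s)* : 7 states
  (p?s)*pq : 9 states
  ((p?s)*pq)* : 11 states
  ((p?s)*pq)*q : 12 states
  (((p?s)*pq)*q)* : 14 states

14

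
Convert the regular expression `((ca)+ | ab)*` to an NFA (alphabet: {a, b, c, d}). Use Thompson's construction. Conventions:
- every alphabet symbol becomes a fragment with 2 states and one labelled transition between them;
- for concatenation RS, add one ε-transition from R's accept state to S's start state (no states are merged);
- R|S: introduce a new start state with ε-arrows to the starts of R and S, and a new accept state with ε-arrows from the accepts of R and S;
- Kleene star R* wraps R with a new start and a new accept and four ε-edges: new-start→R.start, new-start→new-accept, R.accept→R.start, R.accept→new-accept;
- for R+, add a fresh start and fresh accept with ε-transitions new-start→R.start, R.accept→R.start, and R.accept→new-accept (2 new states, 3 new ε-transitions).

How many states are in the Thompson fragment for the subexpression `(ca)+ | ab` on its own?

Fragment for `(ca)+ | ab`:
Each of the 4 symbol leaves contributes a 2-state fragment.
  ca : 4 states
  (ca)+ : 6 states
  ab : 4 states
  (ca)+ | ab : 12 states

12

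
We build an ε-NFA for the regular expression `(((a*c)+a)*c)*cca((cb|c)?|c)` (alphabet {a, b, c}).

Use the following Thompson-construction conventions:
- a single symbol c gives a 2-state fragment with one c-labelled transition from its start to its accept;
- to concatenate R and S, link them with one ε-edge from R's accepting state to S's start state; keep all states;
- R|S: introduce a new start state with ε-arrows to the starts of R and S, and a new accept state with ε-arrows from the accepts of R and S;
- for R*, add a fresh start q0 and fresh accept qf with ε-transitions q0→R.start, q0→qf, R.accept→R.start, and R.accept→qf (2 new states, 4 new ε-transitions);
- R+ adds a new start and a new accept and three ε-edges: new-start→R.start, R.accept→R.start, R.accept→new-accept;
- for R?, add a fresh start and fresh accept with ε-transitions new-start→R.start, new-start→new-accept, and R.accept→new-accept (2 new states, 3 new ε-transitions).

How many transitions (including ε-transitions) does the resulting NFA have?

45

By structural recursion:
Each of the 11 symbol leaves contributes 1 transition (1 symbol, 0 ε).
  a* : 5 transitions (1 symbol, 4 ε)
  a*c : 7 transitions (2 symbol, 5 ε)
  (a*c)+ : 10 transitions (2 symbol, 8 ε)
  (a*c)+a : 12 transitions (3 symbol, 9 ε)
  ((a*c)+a)* : 16 transitions (3 symbol, 13 ε)
  ((a*c)+a)*c : 18 transitions (4 symbol, 14 ε)
  (((a*c)+a)*c)* : 22 transitions (4 symbol, 18 ε)
  cb : 3 transitions (2 symbol, 1 ε)
  cb|c : 8 transitions (3 symbol, 5 ε)
  (cb|c)? : 11 transitions (3 symbol, 8 ε)
  (cb|c)?|c : 16 transitions (4 symbol, 12 ε)
  (((a*c)+a)*c)*cca((cb|c)?|c) : 45 transitions (11 symbol, 34 ε)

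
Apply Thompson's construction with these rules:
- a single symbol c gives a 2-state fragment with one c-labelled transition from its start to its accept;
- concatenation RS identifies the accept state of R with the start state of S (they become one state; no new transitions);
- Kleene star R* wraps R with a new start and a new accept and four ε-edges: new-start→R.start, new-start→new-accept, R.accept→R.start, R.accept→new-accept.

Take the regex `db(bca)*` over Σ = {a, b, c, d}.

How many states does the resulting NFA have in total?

Building bottom-up:
Each of the 5 symbol leaves contributes a 2-state fragment.
  bca — 4 states
  (bca)* — 6 states
  db(bca)* — 8 states

8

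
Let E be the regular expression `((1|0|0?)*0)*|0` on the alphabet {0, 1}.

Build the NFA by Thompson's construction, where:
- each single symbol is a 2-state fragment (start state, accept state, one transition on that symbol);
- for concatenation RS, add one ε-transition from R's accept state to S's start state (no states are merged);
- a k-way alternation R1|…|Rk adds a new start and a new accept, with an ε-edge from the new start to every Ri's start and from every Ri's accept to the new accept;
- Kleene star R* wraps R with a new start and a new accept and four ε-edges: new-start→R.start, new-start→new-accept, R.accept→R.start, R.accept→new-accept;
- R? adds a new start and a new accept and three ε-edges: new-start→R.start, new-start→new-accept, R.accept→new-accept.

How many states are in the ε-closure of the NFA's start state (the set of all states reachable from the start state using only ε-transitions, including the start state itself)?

15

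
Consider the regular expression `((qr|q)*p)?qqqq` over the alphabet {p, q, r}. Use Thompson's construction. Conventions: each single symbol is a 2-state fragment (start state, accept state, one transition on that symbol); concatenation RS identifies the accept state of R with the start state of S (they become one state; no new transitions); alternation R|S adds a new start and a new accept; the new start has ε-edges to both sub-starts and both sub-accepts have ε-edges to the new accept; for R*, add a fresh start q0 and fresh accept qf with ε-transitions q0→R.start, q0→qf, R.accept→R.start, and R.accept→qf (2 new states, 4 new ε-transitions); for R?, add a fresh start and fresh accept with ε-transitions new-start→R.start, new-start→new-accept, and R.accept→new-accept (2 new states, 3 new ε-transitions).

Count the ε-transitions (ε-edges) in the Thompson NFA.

11

Bottom-up over the parse tree:
Each of the 8 symbol leaves contributes 0 ε-transitions.
  qr — 0 ε-transitions
  qr|q — 4 ε-transitions
  (qr|q)* — 8 ε-transitions
  (qr|q)*p — 8 ε-transitions
  ((qr|q)*p)? — 11 ε-transitions
  ((qr|q)*p)?qqqq — 11 ε-transitions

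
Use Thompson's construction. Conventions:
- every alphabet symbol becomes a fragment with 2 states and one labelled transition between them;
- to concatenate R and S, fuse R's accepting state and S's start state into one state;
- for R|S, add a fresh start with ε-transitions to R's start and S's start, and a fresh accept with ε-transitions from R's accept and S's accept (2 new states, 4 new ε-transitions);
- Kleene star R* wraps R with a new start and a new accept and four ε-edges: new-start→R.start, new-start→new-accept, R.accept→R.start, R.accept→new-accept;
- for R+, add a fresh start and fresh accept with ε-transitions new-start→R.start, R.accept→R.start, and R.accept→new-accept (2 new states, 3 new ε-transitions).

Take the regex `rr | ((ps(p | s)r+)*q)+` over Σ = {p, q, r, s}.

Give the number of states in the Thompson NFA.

21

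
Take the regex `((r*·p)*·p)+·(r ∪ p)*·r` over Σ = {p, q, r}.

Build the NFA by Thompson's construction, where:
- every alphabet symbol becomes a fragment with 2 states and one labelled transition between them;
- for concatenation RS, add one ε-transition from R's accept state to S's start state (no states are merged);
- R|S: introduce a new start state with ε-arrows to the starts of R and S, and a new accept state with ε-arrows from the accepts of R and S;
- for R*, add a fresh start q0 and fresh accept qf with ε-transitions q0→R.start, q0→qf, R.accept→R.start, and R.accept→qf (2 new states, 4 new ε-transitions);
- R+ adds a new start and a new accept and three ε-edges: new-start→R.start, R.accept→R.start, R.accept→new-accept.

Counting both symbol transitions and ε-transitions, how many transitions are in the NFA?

By structural recursion:
Each of the 6 symbol leaves contributes 1 transition (1 symbol, 0 ε).
  r* — 5 transitions (1 symbol, 4 ε)
  r*·p — 7 transitions (2 symbol, 5 ε)
  (r*·p)* — 11 transitions (2 symbol, 9 ε)
  (r*·p)*·p — 13 transitions (3 symbol, 10 ε)
  ((r*·p)*·p)+ — 16 transitions (3 symbol, 13 ε)
  r ∪ p — 6 transitions (2 symbol, 4 ε)
  (r ∪ p)* — 10 transitions (2 symbol, 8 ε)
  ((r*·p)*·p)+·(r ∪ p)*·r — 29 transitions (6 symbol, 23 ε)

29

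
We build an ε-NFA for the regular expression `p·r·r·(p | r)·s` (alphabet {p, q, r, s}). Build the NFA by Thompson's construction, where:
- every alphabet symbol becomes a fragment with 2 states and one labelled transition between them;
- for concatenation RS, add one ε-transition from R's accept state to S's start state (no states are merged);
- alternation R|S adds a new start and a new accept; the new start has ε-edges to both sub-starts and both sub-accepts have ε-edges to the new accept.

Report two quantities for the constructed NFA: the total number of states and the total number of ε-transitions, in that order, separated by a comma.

14, 8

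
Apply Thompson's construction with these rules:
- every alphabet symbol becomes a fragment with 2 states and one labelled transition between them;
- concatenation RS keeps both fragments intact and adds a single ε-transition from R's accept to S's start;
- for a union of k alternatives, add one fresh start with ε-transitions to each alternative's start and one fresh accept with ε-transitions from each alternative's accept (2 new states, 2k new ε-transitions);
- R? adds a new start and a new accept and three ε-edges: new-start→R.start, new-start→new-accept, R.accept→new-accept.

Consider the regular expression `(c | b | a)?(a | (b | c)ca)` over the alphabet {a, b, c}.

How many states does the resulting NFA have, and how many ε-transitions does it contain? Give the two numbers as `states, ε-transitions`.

24, 20

Recursing over subexpressions:
Each of the 8 symbol leaves contributes 2 states and 0 ε-transitions.
  c | b | a — 8 states, 6 ε-transitions
  (c | b | a)? — 10 states, 9 ε-transitions
  b | c — 6 states, 4 ε-transitions
  (b | c)ca — 10 states, 6 ε-transitions
  a | (b | c)ca — 14 states, 10 ε-transitions
  (c | b | a)?(a | (b | c)ca) — 24 states, 20 ε-transitions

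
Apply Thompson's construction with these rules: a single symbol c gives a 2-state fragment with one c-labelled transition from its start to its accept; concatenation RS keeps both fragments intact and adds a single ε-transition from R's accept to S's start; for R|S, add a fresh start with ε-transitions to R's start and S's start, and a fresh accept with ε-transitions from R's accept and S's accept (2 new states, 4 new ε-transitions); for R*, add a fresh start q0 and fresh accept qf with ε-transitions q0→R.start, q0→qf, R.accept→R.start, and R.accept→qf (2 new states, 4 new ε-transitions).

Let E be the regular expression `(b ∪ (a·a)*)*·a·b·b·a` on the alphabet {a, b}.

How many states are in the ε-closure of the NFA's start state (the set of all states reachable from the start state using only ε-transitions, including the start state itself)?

9

Work bottom-up. For each fragment F, track |ε-closure(F.start)| and whether F's accept lies in that closure (i.e. whether F accepts ε). A single-symbol fragment has closure size 1 and does not accept ε.
  a·a — |closure| equals the left operand's closure size = 1 (its accept is not ε-reachable, so the closure stops there)
  (a·a)* — the star's fresh start ε-reaches both the body's start and the fresh accept: |closure| = 2 + 1 = 3
  b ∪ (a·a)* — new start ε-reaches every alternative's start; at least one alternative accepts ε, so the union's new accept is reached too: |closure| = 1 + 1 + 3 + 1 = 6
  (b ∪ (a·a)*)* — the star's fresh start ε-reaches both the body's start and the fresh accept: |closure| = 2 + 6 = 8
  (b ∪ (a·a)*)*·a·b·b·a — |closure| = 8 + 1 = 9 (closure spills across the concat boundary because the left factor accepts ε)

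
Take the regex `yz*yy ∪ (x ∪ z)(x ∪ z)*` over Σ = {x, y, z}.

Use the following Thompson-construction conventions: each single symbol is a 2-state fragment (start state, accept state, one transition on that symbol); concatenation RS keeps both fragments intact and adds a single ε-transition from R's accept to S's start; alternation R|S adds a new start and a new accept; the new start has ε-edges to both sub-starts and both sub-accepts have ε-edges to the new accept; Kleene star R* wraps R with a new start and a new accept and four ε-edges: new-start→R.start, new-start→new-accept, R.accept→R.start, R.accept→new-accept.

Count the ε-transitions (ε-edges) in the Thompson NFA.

By structural recursion:
Each of the 8 symbol leaves contributes 0 ε-transitions.
  z* = 4 ε-transitions
  yz*yy = 7 ε-transitions
  x ∪ z = 4 ε-transitions
  x ∪ z = 4 ε-transitions
  (x ∪ z)* = 8 ε-transitions
  (x ∪ z)(x ∪ z)* = 13 ε-transitions
  yz*yy ∪ (x ∪ z)(x ∪ z)* = 24 ε-transitions

24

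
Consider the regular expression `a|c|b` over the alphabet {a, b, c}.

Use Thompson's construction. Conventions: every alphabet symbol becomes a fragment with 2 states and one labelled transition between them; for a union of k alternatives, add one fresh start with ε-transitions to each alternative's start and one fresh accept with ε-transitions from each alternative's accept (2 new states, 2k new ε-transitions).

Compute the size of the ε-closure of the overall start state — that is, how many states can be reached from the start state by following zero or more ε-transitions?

4

Compute the ε-closure size of each fragment's start state recursively; a symbol fragment's start has no outgoing ε-edge, so its closure is just itself (size 1).
  a|c|b → new start ε-reaches every alternative's start; none of them accept ε, so the new accept is not reached: |closure| = 1 + 1 + 1 + 1 = 4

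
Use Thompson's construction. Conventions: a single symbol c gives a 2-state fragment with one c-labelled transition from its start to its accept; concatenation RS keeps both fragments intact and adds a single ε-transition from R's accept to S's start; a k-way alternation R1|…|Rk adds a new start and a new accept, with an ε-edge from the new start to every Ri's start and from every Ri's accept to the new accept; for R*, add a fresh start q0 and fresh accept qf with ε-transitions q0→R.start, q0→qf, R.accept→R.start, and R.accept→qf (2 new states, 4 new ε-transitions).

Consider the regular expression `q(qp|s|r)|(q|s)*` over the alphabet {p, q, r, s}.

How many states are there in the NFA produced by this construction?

22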